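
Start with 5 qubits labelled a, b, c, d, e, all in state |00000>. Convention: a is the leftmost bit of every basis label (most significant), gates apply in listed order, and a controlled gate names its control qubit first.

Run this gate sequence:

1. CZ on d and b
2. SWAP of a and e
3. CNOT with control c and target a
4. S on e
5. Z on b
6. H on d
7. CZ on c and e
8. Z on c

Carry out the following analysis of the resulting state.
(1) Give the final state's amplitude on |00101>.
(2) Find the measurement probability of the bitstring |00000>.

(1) |00101> carries amplitude 0 in the final state.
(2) The probability of measuring |00000> is 1/2.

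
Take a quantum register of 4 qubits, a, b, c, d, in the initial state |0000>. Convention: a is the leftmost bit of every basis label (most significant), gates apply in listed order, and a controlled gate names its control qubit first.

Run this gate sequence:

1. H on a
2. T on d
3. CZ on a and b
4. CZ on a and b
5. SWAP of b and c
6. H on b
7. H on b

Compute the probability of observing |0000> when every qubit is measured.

A full measurement returns |0000> with probability 1/2. Key observation: steps 3-4 multiply out to the identity, so the circuit reduces to the remaining gates.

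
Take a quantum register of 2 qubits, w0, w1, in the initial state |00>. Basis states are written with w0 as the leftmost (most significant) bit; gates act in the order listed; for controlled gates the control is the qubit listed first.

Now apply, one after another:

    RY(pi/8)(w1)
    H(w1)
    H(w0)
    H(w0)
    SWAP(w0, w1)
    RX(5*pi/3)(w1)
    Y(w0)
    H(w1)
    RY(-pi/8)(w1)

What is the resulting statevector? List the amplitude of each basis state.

After the circuit, the state carries amplitude -1/4 + sqrt(2 - sqrt(2))/8 + I*sqrt(3*sqrt(2) + 6)/8 on |00>, sqrt(sqrt(2) + 2)/8 - I*sqrt(6 - 3*sqrt(2))/8 + sqrt(3)*I/4 on |01>, sqrt(sqrt(2) + 2)/8 - sqrt(3)*I/4 - I*sqrt(6 - 3*sqrt(2))/8 on |10>, -1/4 - sqrt(2 - sqrt(2))/8 - I*sqrt(3*sqrt(2) + 6)/8 on |11>.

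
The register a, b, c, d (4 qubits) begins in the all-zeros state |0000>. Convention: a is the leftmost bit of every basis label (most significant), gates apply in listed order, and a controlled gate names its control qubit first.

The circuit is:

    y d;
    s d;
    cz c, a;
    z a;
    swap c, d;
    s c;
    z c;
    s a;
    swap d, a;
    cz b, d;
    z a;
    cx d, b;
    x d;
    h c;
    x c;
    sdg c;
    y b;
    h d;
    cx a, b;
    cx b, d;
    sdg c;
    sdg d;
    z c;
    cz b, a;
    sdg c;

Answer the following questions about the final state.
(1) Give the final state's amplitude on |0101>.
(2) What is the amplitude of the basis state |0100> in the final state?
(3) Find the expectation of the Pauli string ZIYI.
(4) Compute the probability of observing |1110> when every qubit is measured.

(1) The amplitude on |0101> is -I/2.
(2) The final state's coefficient on |0100> equals -1/2.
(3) The expectation value of ZIYI is 1.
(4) A full measurement returns |1110> with probability 0.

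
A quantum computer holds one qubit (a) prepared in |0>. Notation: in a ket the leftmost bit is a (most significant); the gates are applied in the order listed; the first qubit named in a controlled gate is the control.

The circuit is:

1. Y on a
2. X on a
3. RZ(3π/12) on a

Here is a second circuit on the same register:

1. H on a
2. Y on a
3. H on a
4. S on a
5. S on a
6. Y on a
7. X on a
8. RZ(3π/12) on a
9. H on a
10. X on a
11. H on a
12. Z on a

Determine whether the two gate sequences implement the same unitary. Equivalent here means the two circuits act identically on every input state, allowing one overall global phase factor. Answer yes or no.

No, they are not equivalent — no single phase factor reconciles the two unitaries.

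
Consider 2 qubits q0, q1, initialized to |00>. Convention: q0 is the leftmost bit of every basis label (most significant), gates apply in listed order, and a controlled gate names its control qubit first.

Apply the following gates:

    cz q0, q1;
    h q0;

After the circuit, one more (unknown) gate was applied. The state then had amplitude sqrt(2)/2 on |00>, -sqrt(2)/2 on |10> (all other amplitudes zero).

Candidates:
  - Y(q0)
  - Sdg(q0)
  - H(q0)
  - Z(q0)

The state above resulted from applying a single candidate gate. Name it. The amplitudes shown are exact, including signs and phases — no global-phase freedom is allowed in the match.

The applied gate was Z(q0).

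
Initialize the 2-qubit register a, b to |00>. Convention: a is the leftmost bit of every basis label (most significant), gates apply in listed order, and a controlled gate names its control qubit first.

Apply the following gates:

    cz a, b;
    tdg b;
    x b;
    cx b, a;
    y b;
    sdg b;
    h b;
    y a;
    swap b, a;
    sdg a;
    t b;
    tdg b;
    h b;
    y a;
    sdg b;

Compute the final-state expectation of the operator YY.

The expectation value of YY is 1.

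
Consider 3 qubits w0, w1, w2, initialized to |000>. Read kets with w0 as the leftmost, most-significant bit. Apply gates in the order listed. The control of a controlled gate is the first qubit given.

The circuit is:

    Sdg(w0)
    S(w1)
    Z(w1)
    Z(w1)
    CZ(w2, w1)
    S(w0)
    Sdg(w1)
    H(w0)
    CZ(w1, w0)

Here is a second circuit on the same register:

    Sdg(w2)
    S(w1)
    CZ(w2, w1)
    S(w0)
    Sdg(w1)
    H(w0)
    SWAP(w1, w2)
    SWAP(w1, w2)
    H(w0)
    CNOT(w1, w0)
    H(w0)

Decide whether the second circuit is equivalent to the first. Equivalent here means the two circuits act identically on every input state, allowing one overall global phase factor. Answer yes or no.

No — the two circuits implement different unitaries, even allowing a global phase.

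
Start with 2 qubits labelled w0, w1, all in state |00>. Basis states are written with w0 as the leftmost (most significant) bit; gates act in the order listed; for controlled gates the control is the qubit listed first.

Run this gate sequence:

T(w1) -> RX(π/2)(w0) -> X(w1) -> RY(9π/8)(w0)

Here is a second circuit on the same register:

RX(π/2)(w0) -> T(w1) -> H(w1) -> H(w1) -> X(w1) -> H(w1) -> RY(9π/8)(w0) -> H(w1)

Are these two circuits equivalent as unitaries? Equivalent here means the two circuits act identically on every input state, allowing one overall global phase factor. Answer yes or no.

Yes, they are equivalent — the unitaries differ by at most a global phase.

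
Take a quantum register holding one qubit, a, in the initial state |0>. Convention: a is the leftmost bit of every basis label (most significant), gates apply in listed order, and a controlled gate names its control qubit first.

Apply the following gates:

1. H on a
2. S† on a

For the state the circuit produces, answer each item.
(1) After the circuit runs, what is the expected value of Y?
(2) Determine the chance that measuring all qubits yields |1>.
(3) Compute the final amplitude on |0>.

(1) The observable Y averages to -1.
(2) Outcome |1> occurs with probability 1/2.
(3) The final state's coefficient on |0> equals sqrt(2)/2.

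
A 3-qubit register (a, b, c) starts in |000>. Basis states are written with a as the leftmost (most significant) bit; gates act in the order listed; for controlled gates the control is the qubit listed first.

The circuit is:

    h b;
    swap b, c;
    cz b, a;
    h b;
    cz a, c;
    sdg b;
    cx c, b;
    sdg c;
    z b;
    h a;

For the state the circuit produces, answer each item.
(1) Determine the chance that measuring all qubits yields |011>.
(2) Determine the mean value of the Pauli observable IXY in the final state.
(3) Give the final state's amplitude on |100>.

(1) Outcome |011> occurs with probability 1/8.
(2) The expectation value of IXY is 1.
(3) The final state's coefficient on |100> equals sqrt(2)/4.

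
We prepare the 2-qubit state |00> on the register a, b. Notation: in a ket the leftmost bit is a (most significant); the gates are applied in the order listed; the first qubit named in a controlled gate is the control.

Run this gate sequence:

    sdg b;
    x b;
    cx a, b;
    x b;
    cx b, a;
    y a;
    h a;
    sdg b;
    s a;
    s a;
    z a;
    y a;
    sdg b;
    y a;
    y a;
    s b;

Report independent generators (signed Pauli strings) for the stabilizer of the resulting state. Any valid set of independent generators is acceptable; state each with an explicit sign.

The final state is stabilized by the group generated by +XI, +IZ; other independent generating sets are equally valid.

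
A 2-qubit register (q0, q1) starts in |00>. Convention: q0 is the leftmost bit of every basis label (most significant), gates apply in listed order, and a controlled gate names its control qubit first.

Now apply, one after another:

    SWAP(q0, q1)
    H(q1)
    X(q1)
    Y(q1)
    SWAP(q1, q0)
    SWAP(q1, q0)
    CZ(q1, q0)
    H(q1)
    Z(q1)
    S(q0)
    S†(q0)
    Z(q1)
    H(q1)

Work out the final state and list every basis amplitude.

After the circuit, the state carries amplitude -sqrt(2)*I/2 on |00>, sqrt(2)*I/2 on |01>, 0 on |10>, 0 on |11>. Key observation: the block from step 8 through step 13 cancels to the identity and can be dropped.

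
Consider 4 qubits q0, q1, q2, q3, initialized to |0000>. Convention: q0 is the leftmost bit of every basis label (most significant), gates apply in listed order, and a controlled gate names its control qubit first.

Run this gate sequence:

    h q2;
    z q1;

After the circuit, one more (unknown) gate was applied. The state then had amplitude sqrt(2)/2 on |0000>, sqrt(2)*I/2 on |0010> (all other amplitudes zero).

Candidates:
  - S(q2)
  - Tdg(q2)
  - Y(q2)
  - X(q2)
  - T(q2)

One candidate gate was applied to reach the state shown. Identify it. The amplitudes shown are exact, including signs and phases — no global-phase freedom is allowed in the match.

It was S(q2) that produced the state shown.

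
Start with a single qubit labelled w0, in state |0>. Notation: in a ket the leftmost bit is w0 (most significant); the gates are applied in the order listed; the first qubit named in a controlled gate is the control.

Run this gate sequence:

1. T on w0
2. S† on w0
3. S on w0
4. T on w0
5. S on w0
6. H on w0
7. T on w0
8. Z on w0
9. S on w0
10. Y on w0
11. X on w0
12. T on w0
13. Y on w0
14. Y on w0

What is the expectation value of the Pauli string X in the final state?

The expectation value of X is -1.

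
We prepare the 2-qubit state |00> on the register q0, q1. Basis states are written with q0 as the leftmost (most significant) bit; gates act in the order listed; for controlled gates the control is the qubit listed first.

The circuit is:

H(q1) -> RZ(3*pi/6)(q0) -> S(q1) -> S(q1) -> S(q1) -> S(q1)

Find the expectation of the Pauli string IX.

The observable IX averages to 1.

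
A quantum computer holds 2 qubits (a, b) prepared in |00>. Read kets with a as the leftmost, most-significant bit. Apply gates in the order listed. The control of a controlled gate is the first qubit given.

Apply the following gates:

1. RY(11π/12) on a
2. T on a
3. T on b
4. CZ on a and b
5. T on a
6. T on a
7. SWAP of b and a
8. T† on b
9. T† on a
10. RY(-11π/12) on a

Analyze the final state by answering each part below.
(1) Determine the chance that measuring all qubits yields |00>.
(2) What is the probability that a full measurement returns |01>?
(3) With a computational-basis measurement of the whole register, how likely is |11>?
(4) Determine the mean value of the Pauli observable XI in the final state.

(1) Outcome |00> occurs with probability -sqrt(6)/8 - sqrt(2)/8 + sqrt(3)/16 + 3/8.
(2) The probability of measuring |01> is 1/8 - sqrt(3)/16.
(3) A full measurement returns |11> with probability sqrt(3)/16 + sqrt(2)/8 + sqrt(6)/8 + 3/8.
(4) In the final state, XI has expectation -sqrt(6)/4 + sqrt(2)/4.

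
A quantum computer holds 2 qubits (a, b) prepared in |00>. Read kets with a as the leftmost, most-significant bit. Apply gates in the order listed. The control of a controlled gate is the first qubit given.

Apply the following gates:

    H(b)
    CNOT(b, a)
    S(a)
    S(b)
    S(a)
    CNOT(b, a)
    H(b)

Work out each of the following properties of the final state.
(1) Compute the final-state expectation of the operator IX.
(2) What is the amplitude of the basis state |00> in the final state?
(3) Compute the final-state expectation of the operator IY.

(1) The observable IX averages to 0.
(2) The amplitude on |00> is 1/2 - I/2.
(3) The expectation value of IY is 1.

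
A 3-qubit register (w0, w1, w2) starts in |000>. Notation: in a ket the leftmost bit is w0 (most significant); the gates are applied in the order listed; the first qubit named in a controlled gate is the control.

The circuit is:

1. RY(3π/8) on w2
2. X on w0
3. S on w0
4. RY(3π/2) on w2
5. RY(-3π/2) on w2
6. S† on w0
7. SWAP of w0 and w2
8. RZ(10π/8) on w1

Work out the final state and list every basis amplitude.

After the circuit, the state carries amplitude -exp(3*I*pi/8)*cos(3*pi/16) on |001>, -exp(3*I*pi/8)*sin(3*pi/16) on |101>, and 0 on every other basis state. Key observation: gates 3-6 undo each other exactly, leaving only the rest of the circuit to track.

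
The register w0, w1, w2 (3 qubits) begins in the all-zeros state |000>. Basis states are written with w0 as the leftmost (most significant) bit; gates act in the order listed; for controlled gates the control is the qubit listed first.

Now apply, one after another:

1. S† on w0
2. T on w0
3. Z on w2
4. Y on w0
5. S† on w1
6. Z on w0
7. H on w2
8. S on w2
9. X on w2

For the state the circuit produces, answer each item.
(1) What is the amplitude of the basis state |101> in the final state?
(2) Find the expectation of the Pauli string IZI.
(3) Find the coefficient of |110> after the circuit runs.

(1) |101> carries amplitude -sqrt(2)*I/2 in the final state.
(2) The expectation value of IZI is 1.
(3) The final state's coefficient on |110> equals 0.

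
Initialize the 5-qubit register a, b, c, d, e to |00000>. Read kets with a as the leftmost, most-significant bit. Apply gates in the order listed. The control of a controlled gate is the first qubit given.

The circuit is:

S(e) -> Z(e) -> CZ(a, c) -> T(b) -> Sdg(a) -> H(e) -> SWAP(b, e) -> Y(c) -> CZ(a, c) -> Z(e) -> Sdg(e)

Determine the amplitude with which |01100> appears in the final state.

|01100> carries amplitude sqrt(2)*I/2 in the final state.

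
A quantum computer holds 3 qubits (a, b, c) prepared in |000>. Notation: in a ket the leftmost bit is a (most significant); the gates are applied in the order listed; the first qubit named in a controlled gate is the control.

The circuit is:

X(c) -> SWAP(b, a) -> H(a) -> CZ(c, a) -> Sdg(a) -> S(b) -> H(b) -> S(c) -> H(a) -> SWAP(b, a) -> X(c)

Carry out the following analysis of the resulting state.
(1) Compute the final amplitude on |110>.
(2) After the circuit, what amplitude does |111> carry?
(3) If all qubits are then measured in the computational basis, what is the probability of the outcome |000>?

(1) The amplitude on |110> is sqrt(2)*(1 + I)/4.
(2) The amplitude on |111> is 0.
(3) The probability of measuring |000> is 1/4.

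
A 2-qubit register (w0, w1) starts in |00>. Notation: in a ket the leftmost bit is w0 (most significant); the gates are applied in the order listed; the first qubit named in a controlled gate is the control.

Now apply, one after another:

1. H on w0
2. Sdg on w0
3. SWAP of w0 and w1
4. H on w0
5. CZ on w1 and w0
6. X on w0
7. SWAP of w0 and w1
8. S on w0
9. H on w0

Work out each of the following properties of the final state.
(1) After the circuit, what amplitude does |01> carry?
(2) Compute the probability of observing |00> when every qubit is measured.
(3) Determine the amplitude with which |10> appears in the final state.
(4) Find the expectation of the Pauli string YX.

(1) The final state's coefficient on |01> equals sqrt(2)/2.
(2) The probability of measuring |00> is 0.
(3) |10> carries amplitude sqrt(2)/2 in the final state.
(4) The expectation value of YX is 0.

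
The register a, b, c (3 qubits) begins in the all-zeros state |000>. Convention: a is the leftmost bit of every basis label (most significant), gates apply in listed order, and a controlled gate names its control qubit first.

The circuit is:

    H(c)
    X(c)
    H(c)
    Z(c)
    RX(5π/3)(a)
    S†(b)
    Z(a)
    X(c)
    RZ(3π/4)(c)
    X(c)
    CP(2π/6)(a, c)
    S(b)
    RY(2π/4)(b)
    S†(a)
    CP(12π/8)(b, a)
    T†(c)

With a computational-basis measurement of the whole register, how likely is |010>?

The probability of measuring |010> is 3/8.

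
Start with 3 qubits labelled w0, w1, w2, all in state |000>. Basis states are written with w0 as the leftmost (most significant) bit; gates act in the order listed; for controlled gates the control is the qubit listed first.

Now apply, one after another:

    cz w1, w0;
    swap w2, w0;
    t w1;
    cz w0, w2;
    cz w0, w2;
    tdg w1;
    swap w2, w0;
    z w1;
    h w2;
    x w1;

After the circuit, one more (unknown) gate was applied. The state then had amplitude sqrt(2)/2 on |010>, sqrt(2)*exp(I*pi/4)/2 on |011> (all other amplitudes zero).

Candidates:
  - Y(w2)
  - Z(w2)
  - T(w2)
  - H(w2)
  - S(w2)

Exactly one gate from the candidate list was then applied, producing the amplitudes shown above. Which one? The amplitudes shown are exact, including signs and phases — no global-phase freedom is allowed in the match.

The applied gate was T(w2). Key observation: steps 2-7 multiply out to the identity, so the circuit reduces to the remaining gates.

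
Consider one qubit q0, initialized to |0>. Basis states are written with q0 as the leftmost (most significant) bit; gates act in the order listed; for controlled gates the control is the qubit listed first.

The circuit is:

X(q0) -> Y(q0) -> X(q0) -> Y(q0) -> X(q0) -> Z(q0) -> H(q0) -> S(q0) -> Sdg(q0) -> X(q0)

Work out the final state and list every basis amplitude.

The resulting statevector has amplitude -sqrt(2)/2 on |0>, sqrt(2)/2 on |1>.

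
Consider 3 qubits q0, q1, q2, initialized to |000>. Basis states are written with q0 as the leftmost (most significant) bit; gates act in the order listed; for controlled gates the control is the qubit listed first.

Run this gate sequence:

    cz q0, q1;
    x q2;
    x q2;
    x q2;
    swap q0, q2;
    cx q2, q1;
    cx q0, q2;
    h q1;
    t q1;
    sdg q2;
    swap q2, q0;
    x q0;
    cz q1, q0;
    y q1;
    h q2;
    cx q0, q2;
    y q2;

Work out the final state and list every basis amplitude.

The resulting statevector has amplitude -exp(3*I*pi/4)/2 on |000>, -exp(3*I*pi/4)/2 on |001>, I/2 on |010>, I/2 on |011>, 0 on |100>, 0 on |101>, 0 on |110>, 0 on |111>. Key observation: steps 3-4 multiply out to the identity, so the circuit reduces to the remaining gates.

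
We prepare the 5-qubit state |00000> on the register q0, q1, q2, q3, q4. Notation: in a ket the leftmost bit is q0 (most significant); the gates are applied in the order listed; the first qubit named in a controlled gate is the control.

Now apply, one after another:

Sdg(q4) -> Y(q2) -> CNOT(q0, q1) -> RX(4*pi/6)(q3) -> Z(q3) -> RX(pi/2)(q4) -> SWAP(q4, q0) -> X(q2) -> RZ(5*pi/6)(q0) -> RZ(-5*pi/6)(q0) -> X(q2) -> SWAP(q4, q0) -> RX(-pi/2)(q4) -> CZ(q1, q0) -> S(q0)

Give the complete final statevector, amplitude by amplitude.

The resulting statevector has amplitude I/2 on |00100>, -sqrt(3)/2 on |00110>, and 0 on every other basis state. Key observation: steps 6-13 multiply out to the identity, so the circuit reduces to the remaining gates.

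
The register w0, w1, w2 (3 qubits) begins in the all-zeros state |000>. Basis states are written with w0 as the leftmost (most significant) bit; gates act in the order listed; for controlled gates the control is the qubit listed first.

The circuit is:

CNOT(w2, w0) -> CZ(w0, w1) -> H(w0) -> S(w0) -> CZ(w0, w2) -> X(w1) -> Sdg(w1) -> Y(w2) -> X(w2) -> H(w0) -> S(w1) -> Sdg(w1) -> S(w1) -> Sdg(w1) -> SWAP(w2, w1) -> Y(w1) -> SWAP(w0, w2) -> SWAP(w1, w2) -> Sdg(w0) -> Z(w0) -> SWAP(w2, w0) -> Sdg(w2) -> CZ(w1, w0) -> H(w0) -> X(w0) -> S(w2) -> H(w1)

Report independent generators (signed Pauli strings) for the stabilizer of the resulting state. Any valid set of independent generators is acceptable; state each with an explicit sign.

One valid set of independent stabilizer generators is -XII, -IYI, -IIZ (any independent generating set of the same group is equally correct).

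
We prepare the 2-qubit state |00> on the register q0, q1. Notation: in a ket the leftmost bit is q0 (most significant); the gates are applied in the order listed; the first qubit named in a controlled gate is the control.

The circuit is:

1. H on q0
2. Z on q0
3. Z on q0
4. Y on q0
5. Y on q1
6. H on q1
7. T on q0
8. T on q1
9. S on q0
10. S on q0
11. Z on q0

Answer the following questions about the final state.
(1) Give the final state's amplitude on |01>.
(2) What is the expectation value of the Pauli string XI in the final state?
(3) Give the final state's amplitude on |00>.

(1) The amplitude on |01> is -exp(I*pi/4)/2.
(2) In the final state, XI has expectation -sqrt(2)/2.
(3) The amplitude on |00> is 1/2.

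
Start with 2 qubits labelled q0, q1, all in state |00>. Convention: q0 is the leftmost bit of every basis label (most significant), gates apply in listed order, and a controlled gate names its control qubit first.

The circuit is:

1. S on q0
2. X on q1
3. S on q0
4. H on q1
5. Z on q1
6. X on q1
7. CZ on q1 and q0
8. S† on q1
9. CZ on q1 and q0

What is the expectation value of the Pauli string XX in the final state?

The expectation value of XX is 0.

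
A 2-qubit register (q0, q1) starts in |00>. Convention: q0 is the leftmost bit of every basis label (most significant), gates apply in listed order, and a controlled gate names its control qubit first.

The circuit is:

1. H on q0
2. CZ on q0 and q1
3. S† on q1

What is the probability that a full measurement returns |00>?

Outcome |00> occurs with probability 1/2.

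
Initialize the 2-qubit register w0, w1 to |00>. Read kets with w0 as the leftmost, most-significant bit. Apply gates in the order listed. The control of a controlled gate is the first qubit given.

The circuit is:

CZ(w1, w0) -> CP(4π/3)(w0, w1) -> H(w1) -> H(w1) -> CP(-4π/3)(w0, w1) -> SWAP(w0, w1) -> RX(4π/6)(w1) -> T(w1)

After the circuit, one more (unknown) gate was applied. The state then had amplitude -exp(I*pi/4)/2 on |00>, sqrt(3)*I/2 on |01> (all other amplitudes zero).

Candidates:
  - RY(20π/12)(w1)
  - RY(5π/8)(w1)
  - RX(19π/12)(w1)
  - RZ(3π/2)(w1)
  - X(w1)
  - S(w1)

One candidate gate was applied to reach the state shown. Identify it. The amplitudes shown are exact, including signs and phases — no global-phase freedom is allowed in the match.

The applied gate was RZ(3π/2)(w1).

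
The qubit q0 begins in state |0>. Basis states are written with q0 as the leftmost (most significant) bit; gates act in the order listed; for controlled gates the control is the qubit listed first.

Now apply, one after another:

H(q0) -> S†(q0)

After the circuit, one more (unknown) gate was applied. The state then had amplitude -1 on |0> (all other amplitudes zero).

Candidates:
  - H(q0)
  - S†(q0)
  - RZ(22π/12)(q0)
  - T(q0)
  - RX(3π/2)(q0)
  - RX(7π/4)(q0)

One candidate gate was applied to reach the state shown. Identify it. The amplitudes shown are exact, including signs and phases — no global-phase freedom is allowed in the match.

The unique candidate consistent with the amplitudes is RX(3π/2)(q0).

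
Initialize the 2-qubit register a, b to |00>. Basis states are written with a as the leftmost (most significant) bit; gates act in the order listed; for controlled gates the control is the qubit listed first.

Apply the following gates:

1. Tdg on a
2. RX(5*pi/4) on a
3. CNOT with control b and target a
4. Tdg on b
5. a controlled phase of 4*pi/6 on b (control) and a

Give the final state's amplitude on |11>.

The final state's coefficient on |11> equals 0.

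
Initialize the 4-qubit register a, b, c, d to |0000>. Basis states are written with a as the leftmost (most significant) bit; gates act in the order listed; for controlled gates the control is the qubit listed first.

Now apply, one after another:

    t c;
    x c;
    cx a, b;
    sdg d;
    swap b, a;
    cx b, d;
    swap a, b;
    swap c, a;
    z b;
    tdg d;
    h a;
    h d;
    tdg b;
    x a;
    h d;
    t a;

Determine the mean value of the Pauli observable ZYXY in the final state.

The observable ZYXY averages to 0.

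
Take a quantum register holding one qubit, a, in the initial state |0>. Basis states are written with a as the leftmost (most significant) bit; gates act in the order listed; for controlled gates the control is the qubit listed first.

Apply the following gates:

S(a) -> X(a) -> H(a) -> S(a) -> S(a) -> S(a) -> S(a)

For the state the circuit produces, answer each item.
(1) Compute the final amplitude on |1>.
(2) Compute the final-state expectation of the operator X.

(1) The amplitude on |1> is -sqrt(2)/2.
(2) The expectation value of X is -1.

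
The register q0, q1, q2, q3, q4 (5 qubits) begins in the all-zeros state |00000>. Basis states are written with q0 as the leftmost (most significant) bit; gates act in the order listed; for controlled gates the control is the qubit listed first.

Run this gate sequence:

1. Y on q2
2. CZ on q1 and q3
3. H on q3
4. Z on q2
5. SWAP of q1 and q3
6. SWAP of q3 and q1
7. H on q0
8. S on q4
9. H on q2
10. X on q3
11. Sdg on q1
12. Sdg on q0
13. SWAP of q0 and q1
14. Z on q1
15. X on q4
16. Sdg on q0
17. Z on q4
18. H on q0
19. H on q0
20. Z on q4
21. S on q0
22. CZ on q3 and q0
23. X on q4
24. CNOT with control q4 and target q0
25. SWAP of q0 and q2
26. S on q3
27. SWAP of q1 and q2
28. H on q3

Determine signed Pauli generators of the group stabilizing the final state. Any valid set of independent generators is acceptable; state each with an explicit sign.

One valid set of independent stabilizer generators is -XIIII, +IIYII, -IIIYI, +IZIII, +IIIIZ (any independent generating set of the same group is equally correct). Key observation: the block from step 16 through step 21 cancels to the identity and can be dropped.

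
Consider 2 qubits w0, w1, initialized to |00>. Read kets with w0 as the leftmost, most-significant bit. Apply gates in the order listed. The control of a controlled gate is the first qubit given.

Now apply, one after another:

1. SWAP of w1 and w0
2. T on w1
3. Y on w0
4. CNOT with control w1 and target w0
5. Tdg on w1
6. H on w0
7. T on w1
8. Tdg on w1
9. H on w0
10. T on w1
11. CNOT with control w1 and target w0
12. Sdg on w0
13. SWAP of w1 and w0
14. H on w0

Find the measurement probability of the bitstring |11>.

The probability of measuring |11> is 1/2.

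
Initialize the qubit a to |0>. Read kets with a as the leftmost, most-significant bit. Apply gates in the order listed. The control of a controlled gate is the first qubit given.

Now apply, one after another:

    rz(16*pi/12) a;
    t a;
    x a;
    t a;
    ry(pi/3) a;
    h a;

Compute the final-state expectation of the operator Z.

The expectation value of Z is -sqrt(3)/2.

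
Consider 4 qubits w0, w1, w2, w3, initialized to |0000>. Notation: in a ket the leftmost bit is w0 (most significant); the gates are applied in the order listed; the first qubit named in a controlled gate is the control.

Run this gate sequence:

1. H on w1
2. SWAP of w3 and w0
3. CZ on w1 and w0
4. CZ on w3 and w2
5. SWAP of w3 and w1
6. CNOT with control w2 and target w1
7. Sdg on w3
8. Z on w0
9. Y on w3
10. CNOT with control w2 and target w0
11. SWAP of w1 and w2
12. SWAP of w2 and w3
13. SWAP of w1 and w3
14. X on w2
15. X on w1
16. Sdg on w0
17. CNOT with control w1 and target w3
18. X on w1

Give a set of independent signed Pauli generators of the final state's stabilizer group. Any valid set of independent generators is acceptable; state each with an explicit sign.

The stabilizer group can be generated by +IIYI, +ZIII, +IZII, -IIIZ, among other valid generating sets.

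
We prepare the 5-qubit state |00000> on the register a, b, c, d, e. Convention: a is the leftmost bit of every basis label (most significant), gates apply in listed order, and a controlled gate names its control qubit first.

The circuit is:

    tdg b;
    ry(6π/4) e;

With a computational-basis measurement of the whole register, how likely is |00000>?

A full measurement returns |00000> with probability 1/2.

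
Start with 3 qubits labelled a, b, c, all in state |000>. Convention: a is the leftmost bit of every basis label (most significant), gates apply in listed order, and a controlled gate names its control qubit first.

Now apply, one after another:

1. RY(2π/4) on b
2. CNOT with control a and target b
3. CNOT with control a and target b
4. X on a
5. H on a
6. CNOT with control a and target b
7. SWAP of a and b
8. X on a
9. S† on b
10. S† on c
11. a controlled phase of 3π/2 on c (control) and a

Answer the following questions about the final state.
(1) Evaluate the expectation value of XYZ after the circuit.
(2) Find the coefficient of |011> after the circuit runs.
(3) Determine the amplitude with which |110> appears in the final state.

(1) In the final state, XYZ has expectation 1. Key observation: gates 2-3 undo each other exactly, leaving only the rest of the circuit to track.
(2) The amplitude on |011> is 0.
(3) The amplitude on |110> is I/2.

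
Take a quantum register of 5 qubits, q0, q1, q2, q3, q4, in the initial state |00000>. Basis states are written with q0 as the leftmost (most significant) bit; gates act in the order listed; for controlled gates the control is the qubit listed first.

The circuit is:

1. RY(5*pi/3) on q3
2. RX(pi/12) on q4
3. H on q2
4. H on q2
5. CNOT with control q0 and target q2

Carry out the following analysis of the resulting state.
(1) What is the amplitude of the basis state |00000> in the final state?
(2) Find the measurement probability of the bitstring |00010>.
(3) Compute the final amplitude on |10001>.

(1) The amplitude on |00000> is -3*sqrt(sqrt(2) + 2)/8 - sqrt(6 - 3*sqrt(2))/8.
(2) The probability of measuring |00010> is sqrt(2)/32 + sqrt(6)/32 + 1/8.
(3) The amplitude on |10001> is 0.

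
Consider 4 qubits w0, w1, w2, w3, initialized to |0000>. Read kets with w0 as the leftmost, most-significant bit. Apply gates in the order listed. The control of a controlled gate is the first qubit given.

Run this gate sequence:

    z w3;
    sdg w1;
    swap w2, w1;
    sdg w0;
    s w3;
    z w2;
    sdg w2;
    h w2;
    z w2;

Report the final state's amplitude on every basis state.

After the circuit, the state carries amplitude sqrt(2)/2 on |0000>, -sqrt(2)/2 on |0010>, and 0 on every other basis state.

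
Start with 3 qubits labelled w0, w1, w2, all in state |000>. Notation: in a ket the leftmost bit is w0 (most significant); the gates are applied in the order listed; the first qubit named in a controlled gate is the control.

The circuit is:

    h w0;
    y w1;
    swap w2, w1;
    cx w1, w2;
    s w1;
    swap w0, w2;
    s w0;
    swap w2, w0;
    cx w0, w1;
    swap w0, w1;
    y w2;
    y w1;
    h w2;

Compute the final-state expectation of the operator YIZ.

In the final state, YIZ has expectation 0.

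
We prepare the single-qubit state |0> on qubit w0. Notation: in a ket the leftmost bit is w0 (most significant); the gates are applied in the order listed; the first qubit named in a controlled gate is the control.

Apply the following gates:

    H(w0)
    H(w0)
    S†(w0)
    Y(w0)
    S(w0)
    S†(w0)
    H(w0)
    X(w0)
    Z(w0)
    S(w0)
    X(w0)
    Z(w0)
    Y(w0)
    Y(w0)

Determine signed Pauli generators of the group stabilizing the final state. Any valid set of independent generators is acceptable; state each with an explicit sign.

The final state is stabilized by the group generated by +Y; other independent generating sets are equally valid.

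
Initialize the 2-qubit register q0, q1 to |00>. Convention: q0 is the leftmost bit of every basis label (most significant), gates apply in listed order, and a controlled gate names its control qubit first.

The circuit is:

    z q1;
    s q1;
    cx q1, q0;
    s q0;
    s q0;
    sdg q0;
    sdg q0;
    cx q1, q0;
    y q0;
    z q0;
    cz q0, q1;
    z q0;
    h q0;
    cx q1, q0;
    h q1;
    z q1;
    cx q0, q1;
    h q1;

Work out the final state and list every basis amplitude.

The final amplitudes are 0 on |00>, sqrt(2)*I/2 on |01>, 0 on |10>, sqrt(2)*I/2 on |11>. Key observation: steps 3-8 multiply out to the identity, so the circuit reduces to the remaining gates.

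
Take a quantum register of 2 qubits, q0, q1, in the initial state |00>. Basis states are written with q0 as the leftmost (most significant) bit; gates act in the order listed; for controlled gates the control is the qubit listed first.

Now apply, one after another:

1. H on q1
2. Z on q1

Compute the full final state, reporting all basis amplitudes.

The resulting statevector has amplitude sqrt(2)/2 on |00>, -sqrt(2)/2 on |01>, 0 on |10>, 0 on |11>.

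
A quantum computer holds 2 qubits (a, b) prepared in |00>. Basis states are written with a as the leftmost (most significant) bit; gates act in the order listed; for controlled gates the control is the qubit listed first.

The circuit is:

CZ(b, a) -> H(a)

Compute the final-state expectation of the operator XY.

In the final state, XY has expectation 0.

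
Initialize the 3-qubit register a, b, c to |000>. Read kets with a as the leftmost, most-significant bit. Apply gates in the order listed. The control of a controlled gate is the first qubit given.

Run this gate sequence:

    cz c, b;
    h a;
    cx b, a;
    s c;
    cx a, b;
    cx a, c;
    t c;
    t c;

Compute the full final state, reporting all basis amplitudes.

The final amplitudes are sqrt(2)/2 on |000>, sqrt(2)*I/2 on |111>, and 0 on every other basis state.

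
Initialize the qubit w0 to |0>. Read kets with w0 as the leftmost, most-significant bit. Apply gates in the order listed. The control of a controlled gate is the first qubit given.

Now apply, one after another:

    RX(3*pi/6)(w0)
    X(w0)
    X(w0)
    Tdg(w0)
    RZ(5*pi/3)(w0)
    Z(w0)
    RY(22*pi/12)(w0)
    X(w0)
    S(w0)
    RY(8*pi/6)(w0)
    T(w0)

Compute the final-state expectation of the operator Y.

The observable Y averages to 7/16 + 5*sqrt(3)/16.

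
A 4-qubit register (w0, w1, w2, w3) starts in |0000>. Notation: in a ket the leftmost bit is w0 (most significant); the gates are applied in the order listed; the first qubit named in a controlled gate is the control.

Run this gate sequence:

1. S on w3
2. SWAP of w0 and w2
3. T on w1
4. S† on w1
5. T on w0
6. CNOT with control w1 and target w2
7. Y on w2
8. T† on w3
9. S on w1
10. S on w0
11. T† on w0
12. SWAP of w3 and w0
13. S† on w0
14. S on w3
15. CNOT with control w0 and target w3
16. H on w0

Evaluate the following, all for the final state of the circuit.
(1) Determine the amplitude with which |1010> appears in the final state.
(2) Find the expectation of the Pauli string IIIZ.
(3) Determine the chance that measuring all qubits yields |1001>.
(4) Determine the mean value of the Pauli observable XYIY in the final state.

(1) The amplitude on |1010> is sqrt(2)*I/2.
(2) In the final state, IIIZ has expectation 1.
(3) The probability of measuring |1001> is 0.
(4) The expectation value of XYIY is 0.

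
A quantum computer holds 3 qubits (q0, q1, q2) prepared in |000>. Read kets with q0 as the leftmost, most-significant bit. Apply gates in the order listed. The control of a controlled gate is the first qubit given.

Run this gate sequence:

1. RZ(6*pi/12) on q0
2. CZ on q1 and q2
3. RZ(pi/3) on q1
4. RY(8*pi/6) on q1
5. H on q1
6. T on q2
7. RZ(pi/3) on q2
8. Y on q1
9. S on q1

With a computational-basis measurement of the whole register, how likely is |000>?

The probability of measuring |000> is sqrt(3)/4 + 1/2.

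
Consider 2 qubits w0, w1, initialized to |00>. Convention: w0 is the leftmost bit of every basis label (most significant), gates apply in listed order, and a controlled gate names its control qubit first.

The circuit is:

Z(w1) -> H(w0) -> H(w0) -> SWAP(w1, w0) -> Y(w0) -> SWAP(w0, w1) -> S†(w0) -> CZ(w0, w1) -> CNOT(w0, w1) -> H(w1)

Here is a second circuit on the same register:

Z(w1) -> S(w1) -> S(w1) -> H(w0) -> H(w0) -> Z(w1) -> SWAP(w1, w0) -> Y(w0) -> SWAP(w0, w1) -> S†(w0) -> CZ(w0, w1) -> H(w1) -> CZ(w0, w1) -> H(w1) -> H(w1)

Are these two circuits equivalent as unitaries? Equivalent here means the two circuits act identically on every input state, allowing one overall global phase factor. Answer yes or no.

Yes, they are equivalent — the unitaries differ by at most a global phase.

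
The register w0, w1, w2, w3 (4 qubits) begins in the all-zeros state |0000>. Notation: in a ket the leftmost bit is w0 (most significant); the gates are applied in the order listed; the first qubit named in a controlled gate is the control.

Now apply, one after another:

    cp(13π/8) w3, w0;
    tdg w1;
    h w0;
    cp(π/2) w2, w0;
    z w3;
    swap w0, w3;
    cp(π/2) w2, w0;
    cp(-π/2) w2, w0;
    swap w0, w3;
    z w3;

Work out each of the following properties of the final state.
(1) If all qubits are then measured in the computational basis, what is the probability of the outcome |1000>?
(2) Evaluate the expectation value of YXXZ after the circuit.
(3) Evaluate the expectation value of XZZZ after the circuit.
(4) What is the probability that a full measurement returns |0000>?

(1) Outcome |1000> occurs with probability 1/2. Key observation: gates 5-10 undo each other exactly, leaving only the rest of the circuit to track.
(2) The expectation value of YXXZ is 0.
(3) In the final state, XZZZ has expectation 1.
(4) The probability of measuring |0000> is 1/2.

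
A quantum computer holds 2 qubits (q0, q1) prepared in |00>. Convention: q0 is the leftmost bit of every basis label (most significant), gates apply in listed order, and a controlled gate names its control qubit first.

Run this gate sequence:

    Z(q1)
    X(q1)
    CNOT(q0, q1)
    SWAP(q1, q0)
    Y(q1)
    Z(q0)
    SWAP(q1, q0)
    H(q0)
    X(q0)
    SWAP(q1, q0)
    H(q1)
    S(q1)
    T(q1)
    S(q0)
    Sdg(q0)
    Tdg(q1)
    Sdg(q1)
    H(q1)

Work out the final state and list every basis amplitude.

After the circuit, the state carries amplitude 0 on |00>, 0 on |01>, sqrt(2)*I/2 on |10>, -sqrt(2)*I/2 on |11>. Key observation: gates 11-18 undo each other exactly, leaving only the rest of the circuit to track.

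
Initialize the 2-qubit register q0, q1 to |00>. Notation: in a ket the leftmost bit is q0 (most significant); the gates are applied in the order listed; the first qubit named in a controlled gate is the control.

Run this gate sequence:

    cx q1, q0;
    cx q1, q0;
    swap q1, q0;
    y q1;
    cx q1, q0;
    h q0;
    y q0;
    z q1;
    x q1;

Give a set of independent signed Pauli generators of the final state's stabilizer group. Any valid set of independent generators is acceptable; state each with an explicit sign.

The stabilizer group can be generated by +XI, +IZ, among other valid generating sets. Key observation: steps 1-2 multiply out to the identity, so the circuit reduces to the remaining gates.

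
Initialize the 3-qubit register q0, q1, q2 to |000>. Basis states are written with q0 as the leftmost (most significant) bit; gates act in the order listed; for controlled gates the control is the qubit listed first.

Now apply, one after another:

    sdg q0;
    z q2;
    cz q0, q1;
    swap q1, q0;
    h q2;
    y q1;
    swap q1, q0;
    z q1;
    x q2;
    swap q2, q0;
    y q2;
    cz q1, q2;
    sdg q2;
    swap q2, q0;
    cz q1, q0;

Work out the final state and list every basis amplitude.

The final amplitudes are sqrt(2)/2 on |000>, sqrt(2)/2 on |001>, and 0 on every other basis state.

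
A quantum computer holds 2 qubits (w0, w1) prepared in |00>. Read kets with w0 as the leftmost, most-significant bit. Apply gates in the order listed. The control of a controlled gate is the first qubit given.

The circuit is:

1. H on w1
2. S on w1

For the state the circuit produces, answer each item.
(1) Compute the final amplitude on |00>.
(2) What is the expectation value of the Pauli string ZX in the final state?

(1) The final state's coefficient on |00> equals sqrt(2)/2.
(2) The expectation value of ZX is 0.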